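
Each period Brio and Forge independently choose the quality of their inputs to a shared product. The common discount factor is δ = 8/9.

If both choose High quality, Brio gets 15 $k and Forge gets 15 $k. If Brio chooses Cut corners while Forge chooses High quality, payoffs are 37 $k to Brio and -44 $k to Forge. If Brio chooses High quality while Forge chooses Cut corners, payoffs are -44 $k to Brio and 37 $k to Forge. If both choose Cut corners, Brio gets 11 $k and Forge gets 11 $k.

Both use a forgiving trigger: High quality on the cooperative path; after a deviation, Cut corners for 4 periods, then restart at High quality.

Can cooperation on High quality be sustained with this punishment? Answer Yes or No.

Comparing payoff streams over the 5 periods until play realigns: cooperate → 15(1+δ+…+δ^4); deviate → 37 + 11(δ+…+δ^4).
Cooperation is sustained iff (15−11)(δ+…+δ^4) ≥ 37−15.
δ+…+δ^4 = 8/9·(1−(8/9)^4)/(1−8/9) = 3.0056, and (37−15)/(15−11) = 5.5000.
3.0056 < 5.5000, so cooperation is not sustainable.

No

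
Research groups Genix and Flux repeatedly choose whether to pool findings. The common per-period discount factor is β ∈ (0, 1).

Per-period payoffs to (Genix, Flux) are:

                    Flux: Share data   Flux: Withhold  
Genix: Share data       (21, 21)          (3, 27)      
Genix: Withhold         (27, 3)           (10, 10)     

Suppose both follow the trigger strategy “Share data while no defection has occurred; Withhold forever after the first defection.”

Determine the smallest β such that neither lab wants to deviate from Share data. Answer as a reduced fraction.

Under grim trigger the critical discount factor is (T−C)/(T−P) with T = 27, C = 21, P = 10.
β* = (27−21)/(27−10) = 6/17.

6/17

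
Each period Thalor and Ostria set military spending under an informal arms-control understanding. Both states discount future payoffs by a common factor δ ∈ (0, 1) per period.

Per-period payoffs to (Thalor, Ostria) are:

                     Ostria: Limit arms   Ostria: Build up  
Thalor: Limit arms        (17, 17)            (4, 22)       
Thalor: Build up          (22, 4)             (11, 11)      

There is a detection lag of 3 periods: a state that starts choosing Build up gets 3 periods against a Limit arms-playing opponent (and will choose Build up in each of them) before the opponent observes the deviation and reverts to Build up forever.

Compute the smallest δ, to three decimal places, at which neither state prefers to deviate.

0.769

Deviating for the 3 undetected periods gains 22−17 = 5 per period over cooperation, then loses 17−11 = 6 per period forever once punishment starts.
Gain: 5(1 + δ + … + δ^2); loss: 6·δ^3/(1−δ).
No profitable deviation ⇔ 5(1−δ^3) ≤ 6·δ^3, i.e. δ^3 ≥ 5/(5+6) = 5/11.
Hence δ ≥ (5/11)^(1/3) ≈ 0.769.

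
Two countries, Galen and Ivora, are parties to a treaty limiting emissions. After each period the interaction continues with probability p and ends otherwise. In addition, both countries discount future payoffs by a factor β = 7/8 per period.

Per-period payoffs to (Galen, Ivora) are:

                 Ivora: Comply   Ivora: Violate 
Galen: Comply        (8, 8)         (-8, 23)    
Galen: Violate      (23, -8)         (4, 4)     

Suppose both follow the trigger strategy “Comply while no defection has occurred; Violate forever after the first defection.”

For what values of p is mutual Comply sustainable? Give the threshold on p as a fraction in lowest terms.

With continuation probability p and discount β, the effective per-period discount factor is βp.
Grim-trigger IC: βp ≥ (23−8)/(23−4) = 15/19.
So p ≥ (15/19)/(7/8) = 120/133.

120/133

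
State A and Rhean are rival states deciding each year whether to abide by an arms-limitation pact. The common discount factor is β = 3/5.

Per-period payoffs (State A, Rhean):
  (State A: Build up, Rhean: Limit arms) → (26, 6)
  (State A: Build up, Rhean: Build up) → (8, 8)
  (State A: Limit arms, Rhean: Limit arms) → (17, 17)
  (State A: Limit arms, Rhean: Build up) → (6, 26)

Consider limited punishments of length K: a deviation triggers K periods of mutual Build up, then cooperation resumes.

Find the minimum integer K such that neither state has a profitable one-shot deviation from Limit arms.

Need Σ_{k=1}^{K} β^k ≥ (26−17)/(17−8) = 1.0000 at β = 3/5.
At K = 2 the sum is 0.9600 < 1.0000; at K = 3 it is 1.1760 ≥ 1.0000.
So the minimum punishment length is K = 3.

3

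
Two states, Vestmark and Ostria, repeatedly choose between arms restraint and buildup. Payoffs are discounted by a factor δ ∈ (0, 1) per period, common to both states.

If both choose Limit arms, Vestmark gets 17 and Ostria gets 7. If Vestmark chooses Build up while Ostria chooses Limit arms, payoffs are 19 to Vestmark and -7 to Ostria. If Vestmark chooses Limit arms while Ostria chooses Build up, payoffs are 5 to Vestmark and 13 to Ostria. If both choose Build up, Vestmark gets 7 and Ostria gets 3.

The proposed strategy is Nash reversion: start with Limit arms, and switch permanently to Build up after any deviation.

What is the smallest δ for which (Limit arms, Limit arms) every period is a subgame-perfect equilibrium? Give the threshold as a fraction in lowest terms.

3/5

Vestmark: cooperation gives 17 each period; deviation gives 19 once then 7 forever.
  17/(1−δ) ≥ 19 + 7δ/(1−δ) ⇒ δ ≥ 2/12 = 1/6.
Ostria: cooperation gives 7 each period; deviation gives 13 once then 3 forever.
  δ ≥ 6/10 = 3/5.
Both must hold, so the binding constraint is Ostria's: δ ≥ 3/5.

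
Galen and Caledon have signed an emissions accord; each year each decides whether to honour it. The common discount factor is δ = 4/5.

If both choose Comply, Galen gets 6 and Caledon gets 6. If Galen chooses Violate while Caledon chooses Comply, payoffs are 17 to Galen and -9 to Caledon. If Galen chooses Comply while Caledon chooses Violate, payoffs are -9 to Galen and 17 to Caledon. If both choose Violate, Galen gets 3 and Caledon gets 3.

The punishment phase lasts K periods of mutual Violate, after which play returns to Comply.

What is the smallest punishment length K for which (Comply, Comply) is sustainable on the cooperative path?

No profitable deviation requires (6−3)(δ+…+δ^K) ≥ 17−6, i.e. δ+…+δ^K ≥ 11/3 ≈ 3.6667.
With δ = 4/5, the partial sums are K=1: 0.8000, K=2: 1.4400, …, K=10: 3.5705, K=11: 3.6564, K=12: 3.7251.
K = 12 is the first length at which the sum reaches 3.6667.

12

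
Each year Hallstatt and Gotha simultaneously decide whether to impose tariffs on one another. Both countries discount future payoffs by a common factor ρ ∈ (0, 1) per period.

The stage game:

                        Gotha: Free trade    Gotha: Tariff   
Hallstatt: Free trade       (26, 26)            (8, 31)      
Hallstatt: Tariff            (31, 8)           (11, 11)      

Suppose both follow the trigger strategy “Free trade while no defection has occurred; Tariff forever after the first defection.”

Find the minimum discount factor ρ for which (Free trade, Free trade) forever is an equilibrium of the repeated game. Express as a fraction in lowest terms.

Cooperation forever yields 26 each period: 26/(1−ρ).
Deviating yields 31 once, then 11 forever: 31 + 11ρ/(1−ρ).
No profitable deviation requires 26/(1−ρ) ≥ 31 + 11ρ/(1−ρ).
Multiplying by (1−ρ): 26 ≥ 31(1−ρ) + 11ρ = 31 − 20ρ.
So 20ρ ≥ 5, i.e. ρ ≥ 5/20 = 1/4.

1/4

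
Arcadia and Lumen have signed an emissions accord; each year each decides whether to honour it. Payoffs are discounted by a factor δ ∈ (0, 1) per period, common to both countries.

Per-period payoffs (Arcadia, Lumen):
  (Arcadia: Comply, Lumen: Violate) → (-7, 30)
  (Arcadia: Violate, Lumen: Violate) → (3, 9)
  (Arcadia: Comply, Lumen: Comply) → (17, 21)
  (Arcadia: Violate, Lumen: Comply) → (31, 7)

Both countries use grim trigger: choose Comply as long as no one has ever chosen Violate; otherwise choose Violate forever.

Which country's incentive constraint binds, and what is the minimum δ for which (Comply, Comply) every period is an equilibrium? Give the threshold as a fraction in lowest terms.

Arcadia; δ ≥ 1/2

Arcadia's threshold: (31−17)/(31−3) = 1/2.
Lumen's threshold: (30−21)/(30−9) = 3/7.
1/2 > 3/7, so Arcadia binds and δ* = 1/2.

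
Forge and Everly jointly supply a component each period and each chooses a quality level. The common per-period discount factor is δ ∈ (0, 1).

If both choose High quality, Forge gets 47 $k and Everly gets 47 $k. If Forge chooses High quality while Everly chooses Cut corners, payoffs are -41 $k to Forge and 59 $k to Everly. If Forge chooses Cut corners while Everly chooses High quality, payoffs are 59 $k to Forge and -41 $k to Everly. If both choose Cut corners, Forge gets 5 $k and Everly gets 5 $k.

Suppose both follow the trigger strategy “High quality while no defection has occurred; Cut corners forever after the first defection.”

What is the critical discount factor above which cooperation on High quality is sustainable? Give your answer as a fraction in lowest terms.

2/9

Under grim trigger the critical discount factor is (T−C)/(T−P) with T = 59, C = 47, P = 5.
δ* = (59−47)/(59−5) = 12/54 = 2/9.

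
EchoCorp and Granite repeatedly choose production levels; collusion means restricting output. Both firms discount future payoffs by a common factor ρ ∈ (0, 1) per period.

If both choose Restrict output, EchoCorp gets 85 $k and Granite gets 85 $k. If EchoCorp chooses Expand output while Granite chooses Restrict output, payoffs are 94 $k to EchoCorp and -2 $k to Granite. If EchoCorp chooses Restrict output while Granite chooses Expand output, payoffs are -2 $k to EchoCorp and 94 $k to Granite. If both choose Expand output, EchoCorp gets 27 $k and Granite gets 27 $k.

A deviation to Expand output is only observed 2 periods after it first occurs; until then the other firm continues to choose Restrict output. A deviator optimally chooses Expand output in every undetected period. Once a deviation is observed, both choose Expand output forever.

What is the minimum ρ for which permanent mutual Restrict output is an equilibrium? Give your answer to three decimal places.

The best deviation is to choose Expand output for all 2 undetected periods, earning 94 each, then 27 forever once detected.
Deviation value: 94(1−ρ^2)/(1−ρ) + 27ρ^2/(1−ρ); cooperation value: 85/(1−ρ).
IC: 85 ≥ 94(1−ρ^2) + 27ρ^2 = 94 − 67ρ^2.
So ρ^2 ≥ 9/67, giving ρ ≥ (9/67)^(1/2) ≈ 0.367.

0.367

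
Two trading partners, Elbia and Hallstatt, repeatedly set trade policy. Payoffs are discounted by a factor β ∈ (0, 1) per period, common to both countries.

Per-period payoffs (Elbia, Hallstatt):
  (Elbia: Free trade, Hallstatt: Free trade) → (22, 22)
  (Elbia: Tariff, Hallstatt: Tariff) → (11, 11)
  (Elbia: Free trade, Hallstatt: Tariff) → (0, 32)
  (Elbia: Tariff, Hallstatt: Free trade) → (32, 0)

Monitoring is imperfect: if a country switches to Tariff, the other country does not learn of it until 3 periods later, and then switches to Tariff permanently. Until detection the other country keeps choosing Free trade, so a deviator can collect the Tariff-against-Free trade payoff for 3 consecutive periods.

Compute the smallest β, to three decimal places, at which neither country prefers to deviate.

0.781

A deviator earns 32 for 3 periods, then 11 forever; cooperating earns 22 forever. Multiplying the IC by (1−β):
22 ≥ 32(1−β^3) + 11β^3, so 21·β^3 ≥ 10 and β^3 ≥ 10/21.
β ≥ (10/21)^(1/3) ≈ 0.781.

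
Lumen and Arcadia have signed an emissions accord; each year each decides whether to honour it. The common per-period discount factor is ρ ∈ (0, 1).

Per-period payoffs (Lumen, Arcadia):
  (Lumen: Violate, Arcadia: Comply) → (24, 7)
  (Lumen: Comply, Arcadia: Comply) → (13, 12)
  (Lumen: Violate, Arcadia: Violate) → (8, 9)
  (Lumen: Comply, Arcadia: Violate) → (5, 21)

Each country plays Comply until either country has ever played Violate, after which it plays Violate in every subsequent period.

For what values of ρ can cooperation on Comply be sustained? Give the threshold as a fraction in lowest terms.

For Lumen: deviation gain 24−13 = 11, per-period punishment loss 13−8 = 5. IC gives ρ ≥ 11/16.
For Arcadia: gain 9, loss 3 per period, so ρ ≥ 9/12 = 3/4.
The tighter constraint is Arcadia's, so cooperation needs ρ ≥ 3/4.

3/4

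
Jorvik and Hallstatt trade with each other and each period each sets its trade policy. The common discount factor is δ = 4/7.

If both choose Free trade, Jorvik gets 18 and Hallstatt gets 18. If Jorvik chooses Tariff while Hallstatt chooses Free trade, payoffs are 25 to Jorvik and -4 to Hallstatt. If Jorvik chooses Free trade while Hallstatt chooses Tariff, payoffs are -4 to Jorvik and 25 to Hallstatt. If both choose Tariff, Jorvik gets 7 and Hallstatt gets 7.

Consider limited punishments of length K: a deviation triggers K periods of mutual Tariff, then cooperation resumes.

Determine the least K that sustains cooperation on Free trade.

2

Need Σ_{k=1}^{K} δ^k ≥ (25−18)/(18−7) = 0.6364 at δ = 4/7.
At K = 1 the sum is 0.5714 < 0.6364; at K = 2 it is 0.8980 ≥ 0.6364.
So the minimum punishment length is K = 2.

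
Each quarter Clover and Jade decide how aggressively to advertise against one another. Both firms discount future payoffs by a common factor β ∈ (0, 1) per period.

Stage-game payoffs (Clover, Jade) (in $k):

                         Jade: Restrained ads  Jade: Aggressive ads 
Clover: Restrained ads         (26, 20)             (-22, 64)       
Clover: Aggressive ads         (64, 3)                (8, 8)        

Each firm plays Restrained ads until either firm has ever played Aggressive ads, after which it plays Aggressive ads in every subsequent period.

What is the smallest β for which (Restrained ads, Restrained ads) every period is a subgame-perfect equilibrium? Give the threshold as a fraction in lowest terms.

11/14

For Clover: deviation gain 64−26 = 38, per-period punishment loss 26−8 = 18. IC gives β ≥ 38/56 = 19/28.
For Jade: gain 44, loss 12 per period, so β ≥ 44/56 = 11/14.
The tighter constraint is Jade's, so cooperation needs β ≥ 11/14.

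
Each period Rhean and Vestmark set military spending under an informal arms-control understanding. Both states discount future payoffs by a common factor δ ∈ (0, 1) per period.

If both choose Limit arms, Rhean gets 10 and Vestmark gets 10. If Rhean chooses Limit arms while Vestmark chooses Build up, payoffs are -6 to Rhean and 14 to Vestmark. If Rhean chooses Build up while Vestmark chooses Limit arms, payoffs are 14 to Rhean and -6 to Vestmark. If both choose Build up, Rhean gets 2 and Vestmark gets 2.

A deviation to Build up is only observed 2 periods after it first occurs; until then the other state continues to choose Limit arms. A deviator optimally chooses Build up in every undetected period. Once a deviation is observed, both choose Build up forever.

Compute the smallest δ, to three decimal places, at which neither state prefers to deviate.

Deviating for the 2 undetected periods gains 14−10 = 4 per period over cooperation, then loses 10−2 = 8 per period forever once punishment starts.
Gain: 4(1 + δ + … + δ^1); loss: 8·δ^2/(1−δ).
No profitable deviation ⇔ 4(1−δ^2) ≤ 8·δ^2, i.e. δ^2 ≥ 4/(4+8) = 1/3.
Hence δ ≥ (1/3)^(1/2) ≈ 0.577.

0.577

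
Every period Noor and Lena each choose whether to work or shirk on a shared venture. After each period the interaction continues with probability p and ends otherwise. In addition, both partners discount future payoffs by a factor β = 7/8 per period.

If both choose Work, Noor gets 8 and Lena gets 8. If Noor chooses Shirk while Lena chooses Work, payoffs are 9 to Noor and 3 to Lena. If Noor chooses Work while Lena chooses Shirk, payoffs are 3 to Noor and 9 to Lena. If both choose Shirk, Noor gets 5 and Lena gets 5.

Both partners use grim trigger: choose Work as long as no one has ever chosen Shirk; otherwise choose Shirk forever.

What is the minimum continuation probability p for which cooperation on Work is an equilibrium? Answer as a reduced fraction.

2/7

With continuation probability p and discount β, the effective per-period discount factor is βp.
Grim-trigger IC: βp ≥ (9−8)/(9−5) = 1/4.
So p ≥ (1/4)/(7/8) = 2/7.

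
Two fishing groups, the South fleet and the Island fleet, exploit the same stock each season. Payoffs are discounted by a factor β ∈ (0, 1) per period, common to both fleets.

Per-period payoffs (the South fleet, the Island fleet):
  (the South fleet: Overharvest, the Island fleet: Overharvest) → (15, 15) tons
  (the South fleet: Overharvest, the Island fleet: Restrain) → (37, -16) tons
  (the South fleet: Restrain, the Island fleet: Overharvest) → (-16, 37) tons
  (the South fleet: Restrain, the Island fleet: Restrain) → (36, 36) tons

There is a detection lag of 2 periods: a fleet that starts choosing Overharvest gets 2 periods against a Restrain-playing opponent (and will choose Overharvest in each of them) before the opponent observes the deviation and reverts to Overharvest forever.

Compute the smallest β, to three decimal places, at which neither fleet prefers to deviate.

The best deviation is to choose Overharvest for all 2 undetected periods, earning 37 each, then 15 forever once detected.
Deviation value: 37(1−β^2)/(1−β) + 15β^2/(1−β); cooperation value: 36/(1−β).
IC: 36 ≥ 37(1−β^2) + 15β^2 = 37 − 22β^2.
So β^2 ≥ 1/22, giving β ≥ (1/22)^(1/2) ≈ 0.213.

0.213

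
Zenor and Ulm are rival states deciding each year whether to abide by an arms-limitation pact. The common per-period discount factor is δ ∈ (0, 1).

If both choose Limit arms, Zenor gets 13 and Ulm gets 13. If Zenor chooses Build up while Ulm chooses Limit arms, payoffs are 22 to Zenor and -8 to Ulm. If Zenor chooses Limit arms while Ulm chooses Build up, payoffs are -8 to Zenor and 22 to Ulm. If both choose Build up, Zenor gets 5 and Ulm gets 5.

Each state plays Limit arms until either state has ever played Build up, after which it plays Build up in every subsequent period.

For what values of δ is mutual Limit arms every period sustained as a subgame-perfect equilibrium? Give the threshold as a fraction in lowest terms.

9/17

Under grim trigger the critical discount factor is (T−C)/(T−P) with T = 22, C = 13, P = 5.
δ* = (22−13)/(22−5) = 9/17.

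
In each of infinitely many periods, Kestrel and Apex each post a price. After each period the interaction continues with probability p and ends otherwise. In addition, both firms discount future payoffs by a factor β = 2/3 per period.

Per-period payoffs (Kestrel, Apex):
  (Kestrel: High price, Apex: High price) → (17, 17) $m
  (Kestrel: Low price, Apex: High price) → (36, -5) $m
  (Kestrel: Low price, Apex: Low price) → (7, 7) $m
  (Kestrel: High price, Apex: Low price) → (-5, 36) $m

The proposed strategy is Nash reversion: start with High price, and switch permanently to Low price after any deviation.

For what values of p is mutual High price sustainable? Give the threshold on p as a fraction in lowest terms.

Expected continuation weight on next period's payoff is β·p = 2/3·p, which plays the role of the discount factor.
Cooperation requires 2/3·p ≥ (36−17)/(36−7) = 19/29, hence p ≥ 57/58.

57/58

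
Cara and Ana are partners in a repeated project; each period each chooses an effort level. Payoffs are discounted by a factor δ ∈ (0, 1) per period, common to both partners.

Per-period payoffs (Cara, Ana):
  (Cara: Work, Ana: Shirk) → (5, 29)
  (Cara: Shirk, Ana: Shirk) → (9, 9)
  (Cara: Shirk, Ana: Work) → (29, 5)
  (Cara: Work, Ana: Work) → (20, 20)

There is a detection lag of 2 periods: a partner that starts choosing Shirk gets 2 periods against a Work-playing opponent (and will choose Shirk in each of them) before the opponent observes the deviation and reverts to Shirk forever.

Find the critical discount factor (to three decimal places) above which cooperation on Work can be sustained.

0.671

Deviating for the 2 undetected periods gains 29−20 = 9 per period over cooperation, then loses 20−9 = 11 per period forever once punishment starts.
Gain: 9(1 + δ + … + δ^1); loss: 11·δ^2/(1−δ).
No profitable deviation ⇔ 9(1−δ^2) ≤ 11·δ^2, i.e. δ^2 ≥ 9/(9+11) = 9/20.
Hence δ ≥ (9/20)^(1/2) ≈ 0.671.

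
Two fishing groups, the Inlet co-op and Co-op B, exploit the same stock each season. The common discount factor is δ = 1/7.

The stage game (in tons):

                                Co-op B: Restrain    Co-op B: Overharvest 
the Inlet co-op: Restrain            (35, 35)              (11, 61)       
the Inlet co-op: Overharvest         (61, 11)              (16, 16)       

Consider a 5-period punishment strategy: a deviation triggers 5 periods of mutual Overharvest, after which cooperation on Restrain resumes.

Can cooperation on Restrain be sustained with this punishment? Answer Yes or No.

Comparing payoff streams over the 6 periods until play realigns: cooperate → 35(1+δ+…+δ^5); deviate → 61 + 16(δ+…+δ^5).
Cooperation is sustained iff (35−16)(δ+…+δ^5) ≥ 61−35.
δ+…+δ^5 = 1/7·(1−(1/7)^5)/(1−1/7) = 0.1667, and (61−35)/(35−16) = 1.3684.
0.1667 < 1.3684, so cooperation is not sustainable.

No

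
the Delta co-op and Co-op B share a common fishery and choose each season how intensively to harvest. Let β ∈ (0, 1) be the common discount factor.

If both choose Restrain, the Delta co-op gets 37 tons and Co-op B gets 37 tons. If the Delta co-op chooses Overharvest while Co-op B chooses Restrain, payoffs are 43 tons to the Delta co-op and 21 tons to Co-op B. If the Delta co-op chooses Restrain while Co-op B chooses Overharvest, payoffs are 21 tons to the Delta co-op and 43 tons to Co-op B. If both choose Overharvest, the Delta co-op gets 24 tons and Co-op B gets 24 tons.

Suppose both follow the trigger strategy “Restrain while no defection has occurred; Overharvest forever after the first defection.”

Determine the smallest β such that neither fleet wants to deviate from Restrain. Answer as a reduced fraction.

Under grim trigger the critical discount factor is (T−C)/(T−P) with T = 43, C = 37, P = 24.
β* = (43−37)/(43−24) = 6/19.

6/19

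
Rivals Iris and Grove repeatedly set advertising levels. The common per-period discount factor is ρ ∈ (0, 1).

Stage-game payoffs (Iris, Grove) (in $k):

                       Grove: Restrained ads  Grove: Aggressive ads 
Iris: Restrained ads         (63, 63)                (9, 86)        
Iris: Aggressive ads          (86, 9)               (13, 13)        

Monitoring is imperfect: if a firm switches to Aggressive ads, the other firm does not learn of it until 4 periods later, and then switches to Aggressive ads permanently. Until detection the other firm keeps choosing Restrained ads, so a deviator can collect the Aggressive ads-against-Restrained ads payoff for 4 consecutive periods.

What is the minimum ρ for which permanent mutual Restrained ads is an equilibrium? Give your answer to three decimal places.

A deviator earns 86 for 4 periods, then 13 forever; cooperating earns 63 forever. Multiplying the IC by (1−ρ):
63 ≥ 86(1−ρ^4) + 13ρ^4, so 73·ρ^4 ≥ 23 and ρ^4 ≥ 23/73.
ρ ≥ (23/73)^(1/4) ≈ 0.749.

0.749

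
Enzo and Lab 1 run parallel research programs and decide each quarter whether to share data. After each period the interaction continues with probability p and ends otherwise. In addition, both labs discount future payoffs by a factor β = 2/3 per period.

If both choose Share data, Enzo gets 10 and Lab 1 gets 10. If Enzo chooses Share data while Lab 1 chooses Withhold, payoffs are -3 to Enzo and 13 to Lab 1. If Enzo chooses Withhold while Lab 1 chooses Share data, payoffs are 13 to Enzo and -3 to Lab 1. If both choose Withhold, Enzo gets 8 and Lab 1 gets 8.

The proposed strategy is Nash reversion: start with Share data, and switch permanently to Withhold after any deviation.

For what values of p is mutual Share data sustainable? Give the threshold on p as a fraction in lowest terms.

With continuation probability p and discount β, the effective per-period discount factor is βp.
Grim-trigger IC: βp ≥ (13−10)/(13−8) = 3/5.
So p ≥ (3/5)/(2/3) = 9/10.

9/10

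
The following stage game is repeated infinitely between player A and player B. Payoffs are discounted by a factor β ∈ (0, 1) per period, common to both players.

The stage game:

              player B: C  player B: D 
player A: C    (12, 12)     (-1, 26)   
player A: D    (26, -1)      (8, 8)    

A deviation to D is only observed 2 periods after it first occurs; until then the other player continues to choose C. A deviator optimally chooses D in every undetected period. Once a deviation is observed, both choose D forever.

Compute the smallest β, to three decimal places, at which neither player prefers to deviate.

0.882

The best deviation is to choose D for all 2 undetected periods, earning 26 each, then 8 forever once detected.
Deviation value: 26(1−β^2)/(1−β) + 8β^2/(1−β); cooperation value: 12/(1−β).
IC: 12 ≥ 26(1−β^2) + 8β^2 = 26 − 18β^2.
So β^2 ≥ 14/18 = 7/9, giving β ≥ (7/9)^(1/2) ≈ 0.882.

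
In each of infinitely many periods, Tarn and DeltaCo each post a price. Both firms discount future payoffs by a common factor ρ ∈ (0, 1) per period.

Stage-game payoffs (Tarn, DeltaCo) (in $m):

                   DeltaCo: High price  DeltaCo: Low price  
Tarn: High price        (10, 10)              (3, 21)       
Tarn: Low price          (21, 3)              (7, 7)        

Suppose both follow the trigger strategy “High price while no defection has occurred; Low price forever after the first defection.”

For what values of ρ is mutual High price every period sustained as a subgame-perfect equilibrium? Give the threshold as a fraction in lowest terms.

11/14

One-period gain from deviating is 21 − 10 = 11. The loss is 10 − 7 = 3 in every subsequent period, with present value 3·ρ/(1−ρ).
Deviation is unprofitable when 3·ρ/(1−ρ) ≥ 11, i.e. ρ/(1−ρ) ≥ 11/3.
Equivalently ρ ≥ 11/(11+3) = 11/14.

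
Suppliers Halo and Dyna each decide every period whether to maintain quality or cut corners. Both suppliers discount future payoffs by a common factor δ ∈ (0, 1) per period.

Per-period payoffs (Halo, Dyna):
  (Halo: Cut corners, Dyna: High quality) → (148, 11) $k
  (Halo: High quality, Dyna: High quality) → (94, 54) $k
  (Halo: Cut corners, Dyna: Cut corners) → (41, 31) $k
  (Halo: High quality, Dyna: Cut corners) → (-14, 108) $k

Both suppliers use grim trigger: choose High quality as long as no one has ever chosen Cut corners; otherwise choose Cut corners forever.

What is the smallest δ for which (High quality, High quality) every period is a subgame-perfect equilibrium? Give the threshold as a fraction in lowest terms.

54/77

Halo's threshold: (148−94)/(148−41) = 54/107.
Dyna's threshold: (108−54)/(108−31) = 54/77.
54/107 < 54/77, so Dyna binds and δ* = 54/77.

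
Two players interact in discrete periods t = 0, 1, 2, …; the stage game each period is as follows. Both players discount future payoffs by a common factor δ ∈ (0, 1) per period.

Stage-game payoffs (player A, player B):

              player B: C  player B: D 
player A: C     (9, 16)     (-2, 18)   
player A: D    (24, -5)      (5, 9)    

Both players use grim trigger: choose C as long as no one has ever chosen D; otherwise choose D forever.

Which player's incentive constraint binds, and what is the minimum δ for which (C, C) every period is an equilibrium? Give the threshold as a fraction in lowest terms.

player A; δ ≥ 15/19

player A's threshold: (24−9)/(24−5) = 15/19.
player B's threshold: (18−16)/(18−9) = 2/9.
15/19 > 2/9, so player A binds and δ* = 15/19.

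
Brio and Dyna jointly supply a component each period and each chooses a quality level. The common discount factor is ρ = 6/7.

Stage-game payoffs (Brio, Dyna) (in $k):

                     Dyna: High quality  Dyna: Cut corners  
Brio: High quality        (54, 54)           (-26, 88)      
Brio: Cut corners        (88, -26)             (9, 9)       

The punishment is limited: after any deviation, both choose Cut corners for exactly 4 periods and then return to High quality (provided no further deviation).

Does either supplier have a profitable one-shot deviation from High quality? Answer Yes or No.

No

IC: ρ+…+ρ^4 ≥ (88−54)/(54−9) = 34/45.
At ρ = 6/7: partial sum = 2.7613 ≥ 0.7556. Cooperation sustainable.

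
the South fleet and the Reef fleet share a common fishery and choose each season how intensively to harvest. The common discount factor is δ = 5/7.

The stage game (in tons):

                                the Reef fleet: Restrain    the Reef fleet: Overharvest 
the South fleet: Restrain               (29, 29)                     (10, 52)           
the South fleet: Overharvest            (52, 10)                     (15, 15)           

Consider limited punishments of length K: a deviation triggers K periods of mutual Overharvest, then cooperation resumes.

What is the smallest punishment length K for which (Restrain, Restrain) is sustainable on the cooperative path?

Need Σ_{k=1}^{K} δ^k ≥ (52−29)/(29−15) = 1.6429 at δ = 5/7.
At K = 3 the sum is 1.5889 < 1.6429; at K = 4 it is 1.8492 ≥ 1.6429.
So the minimum punishment length is K = 4.

4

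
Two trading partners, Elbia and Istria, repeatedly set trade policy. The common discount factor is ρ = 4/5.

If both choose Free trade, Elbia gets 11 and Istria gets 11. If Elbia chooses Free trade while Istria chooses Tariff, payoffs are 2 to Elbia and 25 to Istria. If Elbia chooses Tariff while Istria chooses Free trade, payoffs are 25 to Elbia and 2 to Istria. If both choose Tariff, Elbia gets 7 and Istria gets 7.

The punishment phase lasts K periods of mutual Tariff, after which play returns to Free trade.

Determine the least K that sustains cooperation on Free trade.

10

IC: ρ(1−ρ^K)/(1−ρ) ≥ (25−11)/(11−7) = 7/2.
With ρ = 4/5: need 1 − ρ^K ≥ 7/2·(1−4/5)/(4/5), i.e. ρ^K ≤ 0.1250.
Since (4/5)^9 = 0.1342 and (4/5)^10 = 0.1074, the smallest such K is 10.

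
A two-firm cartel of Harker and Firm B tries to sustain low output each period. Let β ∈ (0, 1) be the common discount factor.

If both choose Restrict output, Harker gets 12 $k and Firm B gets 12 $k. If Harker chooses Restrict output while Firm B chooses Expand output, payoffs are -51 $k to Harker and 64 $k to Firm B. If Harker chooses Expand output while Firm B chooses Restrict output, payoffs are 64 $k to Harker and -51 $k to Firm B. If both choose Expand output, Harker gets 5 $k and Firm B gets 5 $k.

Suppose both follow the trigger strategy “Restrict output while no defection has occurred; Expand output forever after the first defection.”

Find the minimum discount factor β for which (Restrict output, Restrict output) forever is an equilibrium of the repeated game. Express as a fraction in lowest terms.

One-period gain from deviating is 64 − 12 = 52. The loss is 12 − 5 = 7 in every subsequent period, with present value 7·β/(1−β).
Deviation is unprofitable when 7·β/(1−β) ≥ 52, i.e. β/(1−β) ≥ 52/7.
Equivalently β ≥ 52/(52+7) = 52/59.

52/59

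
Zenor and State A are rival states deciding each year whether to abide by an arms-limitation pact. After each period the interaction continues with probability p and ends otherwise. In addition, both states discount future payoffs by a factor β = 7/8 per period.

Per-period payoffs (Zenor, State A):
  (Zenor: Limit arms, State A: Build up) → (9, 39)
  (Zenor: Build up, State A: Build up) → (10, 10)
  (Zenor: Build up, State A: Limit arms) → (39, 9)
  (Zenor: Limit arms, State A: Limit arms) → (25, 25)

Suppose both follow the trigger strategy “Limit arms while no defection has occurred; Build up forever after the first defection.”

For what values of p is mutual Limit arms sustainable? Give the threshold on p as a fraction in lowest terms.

16/29

Expected continuation weight on next period's payoff is β·p = 7/8·p, which plays the role of the discount factor.
Cooperation requires 7/8·p ≥ (39−25)/(39−10) = 14/29, hence p ≥ 16/29.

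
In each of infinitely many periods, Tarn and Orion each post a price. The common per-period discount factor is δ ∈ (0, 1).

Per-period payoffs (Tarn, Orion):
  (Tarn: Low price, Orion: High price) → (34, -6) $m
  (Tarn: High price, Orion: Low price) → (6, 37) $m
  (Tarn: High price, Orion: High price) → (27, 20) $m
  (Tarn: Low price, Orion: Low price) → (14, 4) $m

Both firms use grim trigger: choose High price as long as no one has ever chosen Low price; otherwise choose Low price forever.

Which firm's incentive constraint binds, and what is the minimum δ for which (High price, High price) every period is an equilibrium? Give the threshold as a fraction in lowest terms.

Tarn: cooperation gives 27 each period; deviation gives 34 once then 14 forever.
  27/(1−δ) ≥ 34 + 14δ/(1−δ) ⇒ δ ≥ 7/20.
Orion: cooperation gives 20 each period; deviation gives 37 once then 4 forever.
  δ ≥ 17/33.
Both must hold, so the binding constraint is Orion's: δ ≥ 17/33.

Orion; δ ≥ 17/33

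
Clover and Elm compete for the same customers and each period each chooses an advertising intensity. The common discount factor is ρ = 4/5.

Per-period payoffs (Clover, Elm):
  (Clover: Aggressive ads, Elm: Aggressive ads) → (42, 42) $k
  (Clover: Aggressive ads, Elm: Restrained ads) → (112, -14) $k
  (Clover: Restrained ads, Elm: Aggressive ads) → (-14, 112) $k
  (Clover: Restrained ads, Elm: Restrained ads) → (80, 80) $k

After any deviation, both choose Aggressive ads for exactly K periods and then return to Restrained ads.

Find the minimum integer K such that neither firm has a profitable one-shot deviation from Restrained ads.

2

Need Σ_{k=1}^{K} ρ^k ≥ (112−80)/(80−42) = 0.8421 at ρ = 4/5.
At K = 1 the sum is 0.8000 < 0.8421; at K = 2 it is 1.4400 ≥ 0.8421.
So the minimum punishment length is K = 2.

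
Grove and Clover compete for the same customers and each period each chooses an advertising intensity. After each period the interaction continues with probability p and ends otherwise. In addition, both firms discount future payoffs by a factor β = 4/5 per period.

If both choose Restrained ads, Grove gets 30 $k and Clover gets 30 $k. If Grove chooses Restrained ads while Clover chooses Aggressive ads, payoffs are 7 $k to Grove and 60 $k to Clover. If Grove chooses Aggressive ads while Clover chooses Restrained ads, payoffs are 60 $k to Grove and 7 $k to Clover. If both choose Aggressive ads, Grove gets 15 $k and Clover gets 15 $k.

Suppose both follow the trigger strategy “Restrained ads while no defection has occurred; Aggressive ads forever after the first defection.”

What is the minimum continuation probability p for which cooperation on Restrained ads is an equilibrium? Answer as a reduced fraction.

5/6

Expected continuation weight on next period's payoff is β·p = 4/5·p, which plays the role of the discount factor.
Cooperation requires 4/5·p ≥ (60−30)/(60−15) = 2/3, hence p ≥ 5/6.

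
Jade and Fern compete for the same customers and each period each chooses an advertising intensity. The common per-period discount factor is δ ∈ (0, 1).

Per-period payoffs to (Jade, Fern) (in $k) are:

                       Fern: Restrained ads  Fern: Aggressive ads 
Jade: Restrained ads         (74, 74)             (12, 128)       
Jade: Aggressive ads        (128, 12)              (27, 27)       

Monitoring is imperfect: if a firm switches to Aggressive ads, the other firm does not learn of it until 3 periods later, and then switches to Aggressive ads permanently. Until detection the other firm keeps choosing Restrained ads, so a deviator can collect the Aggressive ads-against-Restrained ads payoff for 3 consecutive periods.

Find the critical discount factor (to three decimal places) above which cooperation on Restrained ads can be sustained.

Deviating for the 3 undetected periods gains 128−74 = 54 per period over cooperation, then loses 74−27 = 47 per period forever once punishment starts.
Gain: 54(1 + δ + … + δ^2); loss: 47·δ^3/(1−δ).
No profitable deviation ⇔ 54(1−δ^3) ≤ 47·δ^3, i.e. δ^3 ≥ 54/(54+47) = 54/101.
Hence δ ≥ (54/101)^(1/3) ≈ 0.812.

0.812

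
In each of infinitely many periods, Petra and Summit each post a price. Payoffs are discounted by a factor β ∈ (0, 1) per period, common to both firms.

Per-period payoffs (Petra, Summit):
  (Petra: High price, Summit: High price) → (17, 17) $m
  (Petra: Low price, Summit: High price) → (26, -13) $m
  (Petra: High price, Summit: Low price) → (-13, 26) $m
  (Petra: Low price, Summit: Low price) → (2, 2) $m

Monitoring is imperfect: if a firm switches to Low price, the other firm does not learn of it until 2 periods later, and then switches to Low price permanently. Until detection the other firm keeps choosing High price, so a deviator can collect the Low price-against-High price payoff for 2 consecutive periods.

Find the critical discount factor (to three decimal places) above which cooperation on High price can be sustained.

Deviating for the 2 undetected periods gains 26−17 = 9 per period over cooperation, then loses 17−2 = 15 per period forever once punishment starts.
Gain: 9(1 + β + … + β^1); loss: 15·β^2/(1−β).
No profitable deviation ⇔ 9(1−β^2) ≤ 15·β^2, i.e. β^2 ≥ 9/(9+15) = 3/8.
Hence β ≥ (3/8)^(1/2) ≈ 0.612.

0.612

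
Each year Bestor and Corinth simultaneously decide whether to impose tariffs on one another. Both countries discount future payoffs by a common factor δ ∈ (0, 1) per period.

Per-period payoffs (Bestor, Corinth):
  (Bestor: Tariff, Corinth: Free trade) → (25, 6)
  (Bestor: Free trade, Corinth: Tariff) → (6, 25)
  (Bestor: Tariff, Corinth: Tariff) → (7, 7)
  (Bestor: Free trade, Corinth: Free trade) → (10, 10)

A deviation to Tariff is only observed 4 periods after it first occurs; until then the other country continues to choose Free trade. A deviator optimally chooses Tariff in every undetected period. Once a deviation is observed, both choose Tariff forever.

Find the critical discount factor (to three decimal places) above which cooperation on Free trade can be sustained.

Deviating for the 4 undetected periods gains 25−10 = 15 per period over cooperation, then loses 10−7 = 3 per period forever once punishment starts.
Gain: 15(1 + δ + … + δ^3); loss: 3·δ^4/(1−δ).
No profitable deviation ⇔ 15(1−δ^4) ≤ 3·δ^4, i.e. δ^4 ≥ 15/(15+3) = 5/6.
Hence δ ≥ (5/6)^(1/4) ≈ 0.955.

0.955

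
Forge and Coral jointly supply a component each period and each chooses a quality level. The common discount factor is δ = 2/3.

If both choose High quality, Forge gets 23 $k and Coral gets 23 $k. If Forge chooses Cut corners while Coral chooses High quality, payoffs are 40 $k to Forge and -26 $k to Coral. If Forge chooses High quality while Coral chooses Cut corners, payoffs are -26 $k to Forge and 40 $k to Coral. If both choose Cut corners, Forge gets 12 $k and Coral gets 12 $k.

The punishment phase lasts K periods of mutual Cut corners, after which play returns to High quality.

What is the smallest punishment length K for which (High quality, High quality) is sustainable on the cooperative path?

4

Need Σ_{k=1}^{K} δ^k ≥ (40−23)/(23−12) = 1.5455 at δ = 2/3.
At K = 3 the sum is 1.4074 < 1.5455; at K = 4 it is 1.6049 ≥ 1.5455.
So the minimum punishment length is K = 4.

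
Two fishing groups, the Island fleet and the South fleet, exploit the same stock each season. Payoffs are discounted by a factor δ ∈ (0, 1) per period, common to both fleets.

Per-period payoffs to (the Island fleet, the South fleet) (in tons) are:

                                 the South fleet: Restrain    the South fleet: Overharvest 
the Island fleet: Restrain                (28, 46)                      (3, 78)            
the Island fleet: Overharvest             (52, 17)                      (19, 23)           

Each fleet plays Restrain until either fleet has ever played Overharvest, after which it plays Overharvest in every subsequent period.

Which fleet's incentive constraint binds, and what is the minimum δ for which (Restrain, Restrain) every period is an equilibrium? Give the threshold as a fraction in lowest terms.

For the Island fleet: deviation gain 52−28 = 24, per-period punishment loss 28−19 = 9. IC gives δ ≥ 24/33 = 8/11.
For the South fleet: gain 32, loss 23 per period, so δ ≥ 32/55.
The tighter constraint is the Island fleet's, so cooperation needs δ ≥ 8/11.

the Island fleet; δ ≥ 8/11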